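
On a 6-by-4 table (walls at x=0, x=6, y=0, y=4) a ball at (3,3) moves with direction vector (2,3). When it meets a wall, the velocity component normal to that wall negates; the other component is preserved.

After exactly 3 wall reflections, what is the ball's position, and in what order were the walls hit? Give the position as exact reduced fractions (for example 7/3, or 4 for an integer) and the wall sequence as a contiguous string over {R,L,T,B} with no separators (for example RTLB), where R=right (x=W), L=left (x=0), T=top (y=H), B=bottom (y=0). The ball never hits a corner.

Final position: (17/3,0)
Wall sequence: TRB

1. t=1/3 → T at (11/3,4); v=(2,-3)
2. t=7/6 → R at (6,1/2); v=(-2,-3)
3. t=1/6 → B at (17/3,0); v=(-2,3)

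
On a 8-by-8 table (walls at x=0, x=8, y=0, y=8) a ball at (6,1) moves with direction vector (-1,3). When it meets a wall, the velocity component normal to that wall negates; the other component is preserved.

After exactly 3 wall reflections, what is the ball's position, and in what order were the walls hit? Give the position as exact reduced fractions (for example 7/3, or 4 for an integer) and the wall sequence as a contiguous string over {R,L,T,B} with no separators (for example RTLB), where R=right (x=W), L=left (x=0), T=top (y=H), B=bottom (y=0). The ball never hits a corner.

Final position: (0,3)
Wall sequence: TBL

1. t=7/3 → T at (11/3,8); v=(-1,-3)
2. t=8/3 → B at (1,0); v=(-1,3)
3. t=1 → L at (0,3); v=(1,3)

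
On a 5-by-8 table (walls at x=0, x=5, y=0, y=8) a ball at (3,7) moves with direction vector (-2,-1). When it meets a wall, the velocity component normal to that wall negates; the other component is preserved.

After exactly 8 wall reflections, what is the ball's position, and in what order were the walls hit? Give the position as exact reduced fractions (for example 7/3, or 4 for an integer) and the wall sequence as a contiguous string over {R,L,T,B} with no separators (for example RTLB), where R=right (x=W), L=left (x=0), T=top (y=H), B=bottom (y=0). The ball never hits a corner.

1. t=3/2 → L at (0,11/2); v=(2,-1)
2. t=5/2 → R at (5,3); v=(-2,-1)
3. t=5/2 → L at (0,1/2); v=(2,-1)
4. t=1/2 → B at (1,0); v=(2,1)
5. t=2 → R at (5,2); v=(-2,1)
6. t=5/2 → L at (0,9/2); v=(2,1)
7. t=5/2 → R at (5,7); v=(-2,1)
8. t=1 → T at (3,8); v=(-2,-1)

Final position: (3,8)
Wall sequence: LRLBRLRT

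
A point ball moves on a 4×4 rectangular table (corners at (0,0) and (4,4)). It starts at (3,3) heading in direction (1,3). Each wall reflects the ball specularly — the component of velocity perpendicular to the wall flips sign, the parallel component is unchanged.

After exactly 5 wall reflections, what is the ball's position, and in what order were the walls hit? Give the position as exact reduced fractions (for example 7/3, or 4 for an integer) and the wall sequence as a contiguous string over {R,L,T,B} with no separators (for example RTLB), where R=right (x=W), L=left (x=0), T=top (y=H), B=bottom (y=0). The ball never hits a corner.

1. t=1/3 → T at (10/3,4); v=(1,-3)
2. t=2/3 → R at (4,2); v=(-1,-3)
3. t=2/3 → B at (10/3,0); v=(-1,3)
4. t=4/3 → T at (2,4); v=(-1,-3)
5. t=4/3 → B at (2/3,0); v=(-1,3)

Final position: (2/3,0)
Wall sequence: TRBTB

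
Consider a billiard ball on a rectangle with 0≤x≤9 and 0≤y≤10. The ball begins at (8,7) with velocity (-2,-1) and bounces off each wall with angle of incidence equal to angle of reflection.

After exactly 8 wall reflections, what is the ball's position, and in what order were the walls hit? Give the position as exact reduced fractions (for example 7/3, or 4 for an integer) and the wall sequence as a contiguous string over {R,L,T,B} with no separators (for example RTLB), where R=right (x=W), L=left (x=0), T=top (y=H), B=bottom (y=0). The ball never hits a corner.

Final position: (9,1/2)
Wall sequence: LBRLTRLR

1. t=4 → L at (0,3); v=(2,-1)
2. t=3 → B at (6,0); v=(2,1)
3. t=3/2 → R at (9,3/2); v=(-2,1)
4. t=9/2 → L at (0,6); v=(2,1)
5. t=4 → T at (8,10); v=(2,-1)
6. t=1/2 → R at (9,19/2); v=(-2,-1)
7. t=9/2 → L at (0,5); v=(2,-1)
8. t=9/2 → R at (9,1/2); v=(-2,-1)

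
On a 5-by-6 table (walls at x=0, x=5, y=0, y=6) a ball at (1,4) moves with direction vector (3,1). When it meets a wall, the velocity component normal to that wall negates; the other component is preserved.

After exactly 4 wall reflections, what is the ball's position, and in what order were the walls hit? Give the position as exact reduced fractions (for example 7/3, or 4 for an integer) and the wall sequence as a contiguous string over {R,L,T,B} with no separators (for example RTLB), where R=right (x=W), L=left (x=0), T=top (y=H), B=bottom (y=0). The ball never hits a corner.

Final position: (5,10/3)
Wall sequence: RTLR

1. t=4/3 → R at (5,16/3); v=(-3,1)
2. t=2/3 → T at (3,6); v=(-3,-1)
3. t=1 → L at (0,5); v=(3,-1)
4. t=5/3 → R at (5,10/3); v=(-3,-1)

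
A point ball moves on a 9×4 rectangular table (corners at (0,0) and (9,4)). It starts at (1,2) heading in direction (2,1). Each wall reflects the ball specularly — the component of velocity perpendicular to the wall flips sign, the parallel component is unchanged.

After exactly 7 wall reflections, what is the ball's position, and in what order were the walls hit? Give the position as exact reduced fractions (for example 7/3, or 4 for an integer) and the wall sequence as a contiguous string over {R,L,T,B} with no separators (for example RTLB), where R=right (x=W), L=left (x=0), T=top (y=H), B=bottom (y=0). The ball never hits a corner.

Final position: (7,0)
Wall sequence: TRBLTRB

1. t=2 → T at (5,4); v=(2,-1)
2. t=2 → R at (9,2); v=(-2,-1)
3. t=2 → B at (5,0); v=(-2,1)
4. t=5/2 → L at (0,5/2); v=(2,1)
5. t=3/2 → T at (3,4); v=(2,-1)
6. t=3 → R at (9,1); v=(-2,-1)
7. t=1 → B at (7,0); v=(-2,1)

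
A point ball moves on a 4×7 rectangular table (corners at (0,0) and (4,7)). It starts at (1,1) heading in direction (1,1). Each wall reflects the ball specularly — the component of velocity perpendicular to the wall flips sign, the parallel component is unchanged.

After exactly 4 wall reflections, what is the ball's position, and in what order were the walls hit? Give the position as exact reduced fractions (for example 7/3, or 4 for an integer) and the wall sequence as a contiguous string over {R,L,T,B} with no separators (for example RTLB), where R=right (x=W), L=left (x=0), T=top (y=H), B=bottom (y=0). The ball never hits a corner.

Final position: (4,2)
Wall sequence: RTLR

1. t=3 → R at (4,4); v=(-1,1)
2. t=3 → T at (1,7); v=(-1,-1)
3. t=1 → L at (0,6); v=(1,-1)
4. t=4 → R at (4,2); v=(-1,-1)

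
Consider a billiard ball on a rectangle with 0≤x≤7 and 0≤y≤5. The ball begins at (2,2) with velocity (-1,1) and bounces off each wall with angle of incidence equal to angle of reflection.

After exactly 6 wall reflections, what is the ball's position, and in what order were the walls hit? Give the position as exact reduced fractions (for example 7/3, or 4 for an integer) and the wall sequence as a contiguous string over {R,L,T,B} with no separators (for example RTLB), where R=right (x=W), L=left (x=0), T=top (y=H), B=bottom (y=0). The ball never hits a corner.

Final position: (0,2)
Wall sequence: LTBRTL

1. t=2 → L at (0,4); v=(1,1)
2. t=1 → T at (1,5); v=(1,-1)
3. t=5 → B at (6,0); v=(1,1)
4. t=1 → R at (7,1); v=(-1,1)
5. t=4 → T at (3,5); v=(-1,-1)
6. t=3 → L at (0,2); v=(1,-1)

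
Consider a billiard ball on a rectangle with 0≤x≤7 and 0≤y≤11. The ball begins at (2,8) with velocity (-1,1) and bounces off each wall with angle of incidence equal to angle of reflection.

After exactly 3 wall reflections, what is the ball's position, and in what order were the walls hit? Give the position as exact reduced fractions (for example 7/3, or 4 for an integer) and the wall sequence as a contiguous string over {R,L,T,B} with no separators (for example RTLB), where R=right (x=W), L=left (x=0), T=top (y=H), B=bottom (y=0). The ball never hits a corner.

Final position: (7,5)
Wall sequence: LTR

1. t=2 → L at (0,10); v=(1,1)
2. t=1 → T at (1,11); v=(1,-1)
3. t=6 → R at (7,5); v=(-1,-1)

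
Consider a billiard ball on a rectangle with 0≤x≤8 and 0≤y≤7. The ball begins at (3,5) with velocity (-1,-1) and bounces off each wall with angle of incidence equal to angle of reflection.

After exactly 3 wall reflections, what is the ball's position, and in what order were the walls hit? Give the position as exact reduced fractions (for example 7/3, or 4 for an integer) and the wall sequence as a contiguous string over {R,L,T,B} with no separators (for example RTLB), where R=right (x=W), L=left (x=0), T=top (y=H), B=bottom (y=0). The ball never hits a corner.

Final position: (8,6)
Wall sequence: LBR

1. t=3 → L at (0,2); v=(1,-1)
2. t=2 → B at (2,0); v=(1,1)
3. t=6 → R at (8,6); v=(-1,1)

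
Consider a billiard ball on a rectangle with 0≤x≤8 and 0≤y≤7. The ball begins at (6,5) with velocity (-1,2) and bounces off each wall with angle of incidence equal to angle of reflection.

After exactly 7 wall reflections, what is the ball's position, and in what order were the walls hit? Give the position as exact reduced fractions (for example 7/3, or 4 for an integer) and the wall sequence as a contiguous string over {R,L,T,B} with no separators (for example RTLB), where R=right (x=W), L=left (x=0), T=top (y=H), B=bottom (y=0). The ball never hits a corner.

Final position: (7,7)
Wall sequence: TBLTBRT

1. t=1 → T at (5,7); v=(-1,-2)
2. t=7/2 → B at (3/2,0); v=(-1,2)
3. t=3/2 → L at (0,3); v=(1,2)
4. t=2 → T at (2,7); v=(1,-2)
5. t=7/2 → B at (11/2,0); v=(1,2)
6. t=5/2 → R at (8,5); v=(-1,2)
7. t=1 → T at (7,7); v=(-1,-2)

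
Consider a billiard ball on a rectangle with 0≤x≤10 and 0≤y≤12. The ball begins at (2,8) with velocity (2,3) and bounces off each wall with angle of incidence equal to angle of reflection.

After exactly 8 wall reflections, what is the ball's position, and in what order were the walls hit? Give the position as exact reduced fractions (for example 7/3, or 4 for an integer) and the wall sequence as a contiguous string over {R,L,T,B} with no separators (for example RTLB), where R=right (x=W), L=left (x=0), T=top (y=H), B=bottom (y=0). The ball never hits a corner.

1. t=4/3 → T at (14/3,12); v=(2,-3)
2. t=8/3 → R at (10,4); v=(-2,-3)
3. t=4/3 → B at (22/3,0); v=(-2,3)
4. t=11/3 → L at (0,11); v=(2,3)
5. t=1/3 → T at (2/3,12); v=(2,-3)
6. t=4 → B at (26/3,0); v=(2,3)
7. t=2/3 → R at (10,2); v=(-2,3)
8. t=10/3 → T at (10/3,12); v=(-2,-3)

Final position: (10/3,12)
Wall sequence: TRBLTBRT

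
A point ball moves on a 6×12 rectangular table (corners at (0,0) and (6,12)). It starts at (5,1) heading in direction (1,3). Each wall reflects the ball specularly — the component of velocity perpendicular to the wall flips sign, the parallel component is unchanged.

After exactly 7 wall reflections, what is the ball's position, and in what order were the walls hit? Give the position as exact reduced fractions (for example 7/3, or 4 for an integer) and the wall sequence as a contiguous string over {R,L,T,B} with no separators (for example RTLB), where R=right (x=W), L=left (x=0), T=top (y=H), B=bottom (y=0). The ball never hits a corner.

Final position: (10/3,0)
Wall sequence: RTLBTRB

1. t=1 → R at (6,4); v=(-1,3)
2. t=8/3 → T at (10/3,12); v=(-1,-3)
3. t=10/3 → L at (0,2); v=(1,-3)
4. t=2/3 → B at (2/3,0); v=(1,3)
5. t=4 → T at (14/3,12); v=(1,-3)
6. t=4/3 → R at (6,8); v=(-1,-3)
7. t=8/3 → B at (10/3,0); v=(-1,3)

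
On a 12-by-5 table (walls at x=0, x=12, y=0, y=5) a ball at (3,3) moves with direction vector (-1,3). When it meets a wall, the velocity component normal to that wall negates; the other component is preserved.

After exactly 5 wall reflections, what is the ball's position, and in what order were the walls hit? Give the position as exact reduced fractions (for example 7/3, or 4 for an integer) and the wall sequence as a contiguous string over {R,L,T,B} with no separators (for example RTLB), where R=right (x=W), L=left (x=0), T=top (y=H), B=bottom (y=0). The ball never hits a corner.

Final position: (8/3,0)
Wall sequence: TBLTB

1. t=2/3 → T at (7/3,5); v=(-1,-3)
2. t=5/3 → B at (2/3,0); v=(-1,3)
3. t=2/3 → L at (0,2); v=(1,3)
4. t=1 → T at (1,5); v=(1,-3)
5. t=5/3 → B at (8/3,0); v=(1,3)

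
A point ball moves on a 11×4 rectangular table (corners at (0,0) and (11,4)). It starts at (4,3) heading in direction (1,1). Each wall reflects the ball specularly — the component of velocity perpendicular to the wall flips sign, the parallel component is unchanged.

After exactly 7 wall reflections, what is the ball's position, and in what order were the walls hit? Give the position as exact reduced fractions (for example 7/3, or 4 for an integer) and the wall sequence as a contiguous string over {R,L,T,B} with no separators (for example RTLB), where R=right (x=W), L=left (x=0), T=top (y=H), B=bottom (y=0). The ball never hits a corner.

1. t=1 → T at (5,4); v=(1,-1)
2. t=4 → B at (9,0); v=(1,1)
3. t=2 → R at (11,2); v=(-1,1)
4. t=2 → T at (9,4); v=(-1,-1)
5. t=4 → B at (5,0); v=(-1,1)
6. t=4 → T at (1,4); v=(-1,-1)
7. t=1 → L at (0,3); v=(1,-1)

Final position: (0,3)
Wall sequence: TBRTBTL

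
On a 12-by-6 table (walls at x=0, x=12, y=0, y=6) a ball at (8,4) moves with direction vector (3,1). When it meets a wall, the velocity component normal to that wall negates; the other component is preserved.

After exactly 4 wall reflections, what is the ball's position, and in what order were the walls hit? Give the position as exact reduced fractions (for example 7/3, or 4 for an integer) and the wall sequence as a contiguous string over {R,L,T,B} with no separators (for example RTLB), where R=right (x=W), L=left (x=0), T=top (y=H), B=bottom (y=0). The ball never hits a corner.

Final position: (8,0)
Wall sequence: RTLB

1. t=4/3 → R at (12,16/3); v=(-3,1)
2. t=2/3 → T at (10,6); v=(-3,-1)
3. t=10/3 → L at (0,8/3); v=(3,-1)
4. t=8/3 → B at (8,0); v=(3,1)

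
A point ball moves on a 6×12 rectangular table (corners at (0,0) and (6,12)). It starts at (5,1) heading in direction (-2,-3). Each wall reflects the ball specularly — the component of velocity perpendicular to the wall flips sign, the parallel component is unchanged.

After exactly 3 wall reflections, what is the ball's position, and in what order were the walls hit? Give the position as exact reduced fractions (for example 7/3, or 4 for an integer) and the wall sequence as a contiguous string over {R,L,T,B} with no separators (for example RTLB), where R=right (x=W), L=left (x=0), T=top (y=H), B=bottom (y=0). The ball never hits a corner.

1. t=1/3 → B at (13/3,0); v=(-2,3)
2. t=13/6 → L at (0,13/2); v=(2,3)
3. t=11/6 → T at (11/3,12); v=(2,-3)

Final position: (11/3,12)
Wall sequence: BLT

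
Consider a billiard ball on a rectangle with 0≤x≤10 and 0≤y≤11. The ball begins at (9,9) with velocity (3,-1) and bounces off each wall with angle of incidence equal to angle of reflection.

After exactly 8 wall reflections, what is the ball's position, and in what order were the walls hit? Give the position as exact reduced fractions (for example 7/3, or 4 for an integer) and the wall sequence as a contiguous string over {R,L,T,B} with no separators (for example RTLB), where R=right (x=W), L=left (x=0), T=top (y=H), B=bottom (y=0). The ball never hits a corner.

1. t=1/3 → R at (10,26/3); v=(-3,-1)
2. t=10/3 → L at (0,16/3); v=(3,-1)
3. t=10/3 → R at (10,2); v=(-3,-1)
4. t=2 → B at (4,0); v=(-3,1)
5. t=4/3 → L at (0,4/3); v=(3,1)
6. t=10/3 → R at (10,14/3); v=(-3,1)
7. t=10/3 → L at (0,8); v=(3,1)
8. t=3 → T at (9,11); v=(3,-1)

Final position: (9,11)
Wall sequence: RLRBLRLT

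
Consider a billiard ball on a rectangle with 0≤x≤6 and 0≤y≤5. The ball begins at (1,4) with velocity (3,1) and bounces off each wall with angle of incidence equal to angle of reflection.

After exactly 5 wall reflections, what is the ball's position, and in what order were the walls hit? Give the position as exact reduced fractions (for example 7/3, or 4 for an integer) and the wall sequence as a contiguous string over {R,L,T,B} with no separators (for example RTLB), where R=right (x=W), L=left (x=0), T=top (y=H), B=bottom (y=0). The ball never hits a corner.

1. t=1 → T at (4,5); v=(3,-1)
2. t=2/3 → R at (6,13/3); v=(-3,-1)
3. t=2 → L at (0,7/3); v=(3,-1)
4. t=2 → R at (6,1/3); v=(-3,-1)
5. t=1/3 → B at (5,0); v=(-3,1)

Final position: (5,0)
Wall sequence: TRLRB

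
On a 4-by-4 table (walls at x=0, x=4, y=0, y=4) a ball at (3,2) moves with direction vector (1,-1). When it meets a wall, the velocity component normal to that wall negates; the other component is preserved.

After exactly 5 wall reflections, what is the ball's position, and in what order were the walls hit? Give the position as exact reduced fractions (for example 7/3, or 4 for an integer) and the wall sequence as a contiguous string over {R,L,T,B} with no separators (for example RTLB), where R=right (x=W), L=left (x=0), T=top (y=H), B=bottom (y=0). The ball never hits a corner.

1. t=1 → R at (4,1); v=(-1,-1)
2. t=1 → B at (3,0); v=(-1,1)
3. t=3 → L at (0,3); v=(1,1)
4. t=1 → T at (1,4); v=(1,-1)
5. t=3 → R at (4,1); v=(-1,-1)

Final position: (4,1)
Wall sequence: RBLTR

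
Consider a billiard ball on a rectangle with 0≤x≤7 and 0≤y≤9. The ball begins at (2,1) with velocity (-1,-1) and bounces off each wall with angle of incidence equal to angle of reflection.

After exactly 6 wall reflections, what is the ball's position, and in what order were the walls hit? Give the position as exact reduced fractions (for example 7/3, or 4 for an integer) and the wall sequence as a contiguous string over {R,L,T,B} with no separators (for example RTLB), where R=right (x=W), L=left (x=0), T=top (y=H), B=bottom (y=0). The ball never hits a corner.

Final position: (3,0)
Wall sequence: BLRTLB

1. t=1 → B at (1,0); v=(-1,1)
2. t=1 → L at (0,1); v=(1,1)
3. t=7 → R at (7,8); v=(-1,1)
4. t=1 → T at (6,9); v=(-1,-1)
5. t=6 → L at (0,3); v=(1,-1)
6. t=3 → B at (3,0); v=(1,1)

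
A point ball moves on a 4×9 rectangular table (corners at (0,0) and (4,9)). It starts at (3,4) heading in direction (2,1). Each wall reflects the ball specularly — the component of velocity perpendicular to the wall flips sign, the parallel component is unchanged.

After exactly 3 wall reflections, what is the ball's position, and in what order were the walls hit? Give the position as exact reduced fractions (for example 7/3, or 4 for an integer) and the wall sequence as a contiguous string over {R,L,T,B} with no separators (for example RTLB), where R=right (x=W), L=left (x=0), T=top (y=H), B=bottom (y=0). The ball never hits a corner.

Final position: (4,17/2)
Wall sequence: RLR

1. t=1/2 → R at (4,9/2); v=(-2,1)
2. t=2 → L at (0,13/2); v=(2,1)
3. t=2 → R at (4,17/2); v=(-2,1)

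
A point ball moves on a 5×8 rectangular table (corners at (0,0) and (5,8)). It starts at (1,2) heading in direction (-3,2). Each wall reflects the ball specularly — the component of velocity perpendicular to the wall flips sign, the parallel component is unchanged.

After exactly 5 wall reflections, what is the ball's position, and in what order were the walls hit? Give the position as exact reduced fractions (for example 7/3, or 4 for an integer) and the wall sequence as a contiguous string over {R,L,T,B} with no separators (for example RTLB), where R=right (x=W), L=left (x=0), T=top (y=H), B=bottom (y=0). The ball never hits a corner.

1. t=1/3 → L at (0,8/3); v=(3,2)
2. t=5/3 → R at (5,6); v=(-3,2)
3. t=1 → T at (2,8); v=(-3,-2)
4. t=2/3 → L at (0,20/3); v=(3,-2)
5. t=5/3 → R at (5,10/3); v=(-3,-2)

Final position: (5,10/3)
Wall sequence: LRTLR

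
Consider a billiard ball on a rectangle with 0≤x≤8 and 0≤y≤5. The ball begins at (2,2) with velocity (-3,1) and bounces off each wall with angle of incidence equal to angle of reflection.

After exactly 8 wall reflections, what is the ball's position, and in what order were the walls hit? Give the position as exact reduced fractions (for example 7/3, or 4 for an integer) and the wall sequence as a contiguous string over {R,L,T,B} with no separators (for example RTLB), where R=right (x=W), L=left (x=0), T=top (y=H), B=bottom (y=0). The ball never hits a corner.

1. t=2/3 → L at (0,8/3); v=(3,1)
2. t=7/3 → T at (7,5); v=(3,-1)
3. t=1/3 → R at (8,14/3); v=(-3,-1)
4. t=8/3 → L at (0,2); v=(3,-1)
5. t=2 → B at (6,0); v=(3,1)
6. t=2/3 → R at (8,2/3); v=(-3,1)
7. t=8/3 → L at (0,10/3); v=(3,1)
8. t=5/3 → T at (5,5); v=(3,-1)

Final position: (5,5)
Wall sequence: LTRLBRLT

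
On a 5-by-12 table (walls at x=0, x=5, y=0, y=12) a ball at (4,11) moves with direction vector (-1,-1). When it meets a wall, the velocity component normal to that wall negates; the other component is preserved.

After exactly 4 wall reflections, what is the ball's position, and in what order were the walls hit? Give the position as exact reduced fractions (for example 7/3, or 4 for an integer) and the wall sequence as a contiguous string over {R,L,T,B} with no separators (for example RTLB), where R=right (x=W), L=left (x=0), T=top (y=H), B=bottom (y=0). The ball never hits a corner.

1. t=4 → L at (0,7); v=(1,-1)
2. t=5 → R at (5,2); v=(-1,-1)
3. t=2 → B at (3,0); v=(-1,1)
4. t=3 → L at (0,3); v=(1,1)

Final position: (0,3)
Wall sequence: LRBL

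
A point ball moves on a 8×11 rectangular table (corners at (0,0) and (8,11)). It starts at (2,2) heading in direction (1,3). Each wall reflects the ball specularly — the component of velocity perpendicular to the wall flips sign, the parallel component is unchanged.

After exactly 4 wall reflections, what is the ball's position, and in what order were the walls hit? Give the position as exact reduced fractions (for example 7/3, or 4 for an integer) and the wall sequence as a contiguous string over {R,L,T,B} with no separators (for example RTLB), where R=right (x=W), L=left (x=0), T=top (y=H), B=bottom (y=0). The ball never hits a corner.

Final position: (11/3,11)
Wall sequence: TRBT

1. t=3 → T at (5,11); v=(1,-3)
2. t=3 → R at (8,2); v=(-1,-3)
3. t=2/3 → B at (22/3,0); v=(-1,3)
4. t=11/3 → T at (11/3,11); v=(-1,-3)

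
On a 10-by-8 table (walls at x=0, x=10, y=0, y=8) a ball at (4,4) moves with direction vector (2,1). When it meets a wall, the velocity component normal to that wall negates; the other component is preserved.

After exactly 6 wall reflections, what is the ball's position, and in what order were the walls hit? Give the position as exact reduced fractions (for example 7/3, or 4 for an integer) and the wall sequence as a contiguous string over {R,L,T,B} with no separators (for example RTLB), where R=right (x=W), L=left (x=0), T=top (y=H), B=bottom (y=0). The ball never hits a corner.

Final position: (0,6)
Wall sequence: RTLBRL

1. t=3 → R at (10,7); v=(-2,1)
2. t=1 → T at (8,8); v=(-2,-1)
3. t=4 → L at (0,4); v=(2,-1)
4. t=4 → B at (8,0); v=(2,1)
5. t=1 → R at (10,1); v=(-2,1)
6. t=5 → L at (0,6); v=(2,1)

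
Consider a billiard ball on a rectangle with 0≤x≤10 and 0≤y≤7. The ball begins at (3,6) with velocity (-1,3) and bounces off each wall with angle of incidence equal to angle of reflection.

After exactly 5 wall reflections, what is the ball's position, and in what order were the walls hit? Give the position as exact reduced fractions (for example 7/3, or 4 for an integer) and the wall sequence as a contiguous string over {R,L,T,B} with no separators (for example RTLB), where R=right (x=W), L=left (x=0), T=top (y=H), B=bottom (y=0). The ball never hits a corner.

Final position: (13/3,0)
Wall sequence: TBLTB

1. t=1/3 → T at (8/3,7); v=(-1,-3)
2. t=7/3 → B at (1/3,0); v=(-1,3)
3. t=1/3 → L at (0,1); v=(1,3)
4. t=2 → T at (2,7); v=(1,-3)
5. t=7/3 → B at (13/3,0); v=(1,3)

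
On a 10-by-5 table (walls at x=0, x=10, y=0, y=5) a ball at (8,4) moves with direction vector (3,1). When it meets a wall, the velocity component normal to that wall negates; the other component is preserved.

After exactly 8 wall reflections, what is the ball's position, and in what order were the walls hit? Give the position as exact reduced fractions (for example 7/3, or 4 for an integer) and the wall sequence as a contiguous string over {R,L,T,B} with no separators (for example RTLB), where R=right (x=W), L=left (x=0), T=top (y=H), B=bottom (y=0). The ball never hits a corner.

1. t=2/3 → R at (10,14/3); v=(-3,1)
2. t=1/3 → T at (9,5); v=(-3,-1)
3. t=3 → L at (0,2); v=(3,-1)
4. t=2 → B at (6,0); v=(3,1)
5. t=4/3 → R at (10,4/3); v=(-3,1)
6. t=10/3 → L at (0,14/3); v=(3,1)
7. t=1/3 → T at (1,5); v=(3,-1)
8. t=3 → R at (10,2); v=(-3,-1)

Final position: (10,2)
Wall sequence: RTLBRLTR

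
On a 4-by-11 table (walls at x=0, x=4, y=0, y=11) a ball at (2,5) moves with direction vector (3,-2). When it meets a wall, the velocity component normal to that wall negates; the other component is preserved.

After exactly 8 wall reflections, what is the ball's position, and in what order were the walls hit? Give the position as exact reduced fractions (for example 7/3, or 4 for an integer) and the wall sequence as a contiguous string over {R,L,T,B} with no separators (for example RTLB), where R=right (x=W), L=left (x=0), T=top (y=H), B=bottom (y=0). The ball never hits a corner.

Final position: (2,11)
Wall sequence: RLBRLRLT

1. t=2/3 → R at (4,11/3); v=(-3,-2)
2. t=4/3 → L at (0,1); v=(3,-2)
3. t=1/2 → B at (3/2,0); v=(3,2)
4. t=5/6 → R at (4,5/3); v=(-3,2)
5. t=4/3 → L at (0,13/3); v=(3,2)
6. t=4/3 → R at (4,7); v=(-3,2)
7. t=4/3 → L at (0,29/3); v=(3,2)
8. t=2/3 → T at (2,11); v=(3,-2)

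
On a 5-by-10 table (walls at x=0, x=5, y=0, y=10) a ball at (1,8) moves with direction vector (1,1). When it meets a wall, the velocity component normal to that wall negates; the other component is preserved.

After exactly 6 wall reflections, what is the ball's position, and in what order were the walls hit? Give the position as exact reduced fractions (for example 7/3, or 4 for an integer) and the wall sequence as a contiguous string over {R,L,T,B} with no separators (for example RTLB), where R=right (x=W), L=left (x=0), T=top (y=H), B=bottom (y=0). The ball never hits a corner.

1. t=2 → T at (3,10); v=(1,-1)
2. t=2 → R at (5,8); v=(-1,-1)
3. t=5 → L at (0,3); v=(1,-1)
4. t=3 → B at (3,0); v=(1,1)
5. t=2 → R at (5,2); v=(-1,1)
6. t=5 → L at (0,7); v=(1,1)

Final position: (0,7)
Wall sequence: TRLBRL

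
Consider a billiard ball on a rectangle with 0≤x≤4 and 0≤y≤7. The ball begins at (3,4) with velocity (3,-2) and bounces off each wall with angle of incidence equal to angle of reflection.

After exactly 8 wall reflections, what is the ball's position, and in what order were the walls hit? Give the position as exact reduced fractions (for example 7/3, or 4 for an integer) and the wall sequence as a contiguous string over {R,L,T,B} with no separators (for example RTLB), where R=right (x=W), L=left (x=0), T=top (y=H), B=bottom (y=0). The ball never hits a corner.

1. t=1/3 → R at (4,10/3); v=(-3,-2)
2. t=4/3 → L at (0,2/3); v=(3,-2)
3. t=1/3 → B at (1,0); v=(3,2)
4. t=1 → R at (4,2); v=(-3,2)
5. t=4/3 → L at (0,14/3); v=(3,2)
6. t=7/6 → T at (7/2,7); v=(3,-2)
7. t=1/6 → R at (4,20/3); v=(-3,-2)
8. t=4/3 → L at (0,4); v=(3,-2)

Final position: (0,4)
Wall sequence: RLBRLTRL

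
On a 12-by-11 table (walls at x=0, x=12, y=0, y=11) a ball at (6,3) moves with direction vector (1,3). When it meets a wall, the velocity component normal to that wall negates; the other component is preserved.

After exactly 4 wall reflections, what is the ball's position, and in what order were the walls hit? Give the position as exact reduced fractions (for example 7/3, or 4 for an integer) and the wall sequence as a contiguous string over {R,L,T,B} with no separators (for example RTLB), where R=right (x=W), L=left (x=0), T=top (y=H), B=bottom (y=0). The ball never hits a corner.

Final position: (8,11)
Wall sequence: TRBT

1. t=8/3 → T at (26/3,11); v=(1,-3)
2. t=10/3 → R at (12,1); v=(-1,-3)
3. t=1/3 → B at (35/3,0); v=(-1,3)
4. t=11/3 → T at (8,11); v=(-1,-3)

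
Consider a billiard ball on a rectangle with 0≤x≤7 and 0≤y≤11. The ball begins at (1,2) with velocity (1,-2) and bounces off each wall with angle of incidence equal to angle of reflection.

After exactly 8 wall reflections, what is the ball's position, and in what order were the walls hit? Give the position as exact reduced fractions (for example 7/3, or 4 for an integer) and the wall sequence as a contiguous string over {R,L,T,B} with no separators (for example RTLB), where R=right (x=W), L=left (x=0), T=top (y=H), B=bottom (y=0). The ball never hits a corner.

Final position: (4,0)
Wall sequence: BRTBLTRB

1. t=1 → B at (2,0); v=(1,2)
2. t=5 → R at (7,10); v=(-1,2)
3. t=1/2 → T at (13/2,11); v=(-1,-2)
4. t=11/2 → B at (1,0); v=(-1,2)
5. t=1 → L at (0,2); v=(1,2)
6. t=9/2 → T at (9/2,11); v=(1,-2)
7. t=5/2 → R at (7,6); v=(-1,-2)
8. t=3 → B at (4,0); v=(-1,2)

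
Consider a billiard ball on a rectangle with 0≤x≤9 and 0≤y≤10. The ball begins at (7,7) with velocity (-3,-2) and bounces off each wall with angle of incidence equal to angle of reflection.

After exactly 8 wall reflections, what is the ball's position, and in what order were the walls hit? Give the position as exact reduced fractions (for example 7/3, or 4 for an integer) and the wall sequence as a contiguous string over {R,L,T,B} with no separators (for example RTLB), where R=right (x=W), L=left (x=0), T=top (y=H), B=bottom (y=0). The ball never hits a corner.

Final position: (0,5/3)
Wall sequence: LBRLTRBL

1. t=7/3 → L at (0,7/3); v=(3,-2)
2. t=7/6 → B at (7/2,0); v=(3,2)
3. t=11/6 → R at (9,11/3); v=(-3,2)
4. t=3 → L at (0,29/3); v=(3,2)
5. t=1/6 → T at (1/2,10); v=(3,-2)
6. t=17/6 → R at (9,13/3); v=(-3,-2)
7. t=13/6 → B at (5/2,0); v=(-3,2)
8. t=5/6 → L at (0,5/3); v=(3,2)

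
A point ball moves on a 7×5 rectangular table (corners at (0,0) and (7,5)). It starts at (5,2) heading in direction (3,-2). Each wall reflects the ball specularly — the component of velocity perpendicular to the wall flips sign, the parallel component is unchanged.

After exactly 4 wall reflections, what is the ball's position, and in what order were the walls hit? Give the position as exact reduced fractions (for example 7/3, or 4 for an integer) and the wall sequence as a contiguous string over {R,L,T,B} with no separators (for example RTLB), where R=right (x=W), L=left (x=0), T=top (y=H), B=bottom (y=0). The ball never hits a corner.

1. t=2/3 → R at (7,2/3); v=(-3,-2)
2. t=1/3 → B at (6,0); v=(-3,2)
3. t=2 → L at (0,4); v=(3,2)
4. t=1/2 → T at (3/2,5); v=(3,-2)

Final position: (3/2,5)
Wall sequence: RBLT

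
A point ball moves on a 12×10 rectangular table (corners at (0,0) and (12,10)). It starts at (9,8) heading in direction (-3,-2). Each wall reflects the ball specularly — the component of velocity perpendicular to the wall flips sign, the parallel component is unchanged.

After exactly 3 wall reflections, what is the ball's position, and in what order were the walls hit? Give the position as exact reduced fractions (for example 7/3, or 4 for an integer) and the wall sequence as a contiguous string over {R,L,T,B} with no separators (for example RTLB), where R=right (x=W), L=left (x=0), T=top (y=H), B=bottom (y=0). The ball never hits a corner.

Final position: (12,6)
Wall sequence: LBR

1. t=3 → L at (0,2); v=(3,-2)
2. t=1 → B at (3,0); v=(3,2)
3. t=3 → R at (12,6); v=(-3,2)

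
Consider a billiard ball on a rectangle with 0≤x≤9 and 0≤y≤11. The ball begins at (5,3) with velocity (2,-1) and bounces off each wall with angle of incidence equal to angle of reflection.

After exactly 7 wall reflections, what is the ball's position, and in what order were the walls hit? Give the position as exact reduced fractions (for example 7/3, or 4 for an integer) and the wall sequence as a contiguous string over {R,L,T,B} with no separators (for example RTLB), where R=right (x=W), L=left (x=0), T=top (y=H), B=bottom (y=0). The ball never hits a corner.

Final position: (9,5)
Wall sequence: RBLRTLR

1. t=2 → R at (9,1); v=(-2,-1)
2. t=1 → B at (7,0); v=(-2,1)
3. t=7/2 → L at (0,7/2); v=(2,1)
4. t=9/2 → R at (9,8); v=(-2,1)
5. t=3 → T at (3,11); v=(-2,-1)
6. t=3/2 → L at (0,19/2); v=(2,-1)
7. t=9/2 → R at (9,5); v=(-2,-1)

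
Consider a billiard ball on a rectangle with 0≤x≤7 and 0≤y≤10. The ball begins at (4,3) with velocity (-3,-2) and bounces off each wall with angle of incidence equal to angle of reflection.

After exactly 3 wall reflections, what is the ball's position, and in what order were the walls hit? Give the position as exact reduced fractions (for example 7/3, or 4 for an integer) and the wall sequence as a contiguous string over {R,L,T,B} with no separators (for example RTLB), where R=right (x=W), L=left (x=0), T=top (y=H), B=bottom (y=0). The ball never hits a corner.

1. t=4/3 → L at (0,1/3); v=(3,-2)
2. t=1/6 → B at (1/2,0); v=(3,2)
3. t=13/6 → R at (7,13/3); v=(-3,2)

Final position: (7,13/3)
Wall sequence: LBR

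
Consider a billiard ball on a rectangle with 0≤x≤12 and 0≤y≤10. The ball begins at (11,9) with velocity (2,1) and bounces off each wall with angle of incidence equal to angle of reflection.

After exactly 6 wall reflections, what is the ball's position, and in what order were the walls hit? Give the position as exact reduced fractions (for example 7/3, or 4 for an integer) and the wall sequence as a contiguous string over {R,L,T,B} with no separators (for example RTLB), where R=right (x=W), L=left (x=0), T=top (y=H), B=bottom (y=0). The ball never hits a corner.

1. t=1/2 → R at (12,19/2); v=(-2,1)
2. t=1/2 → T at (11,10); v=(-2,-1)
3. t=11/2 → L at (0,9/2); v=(2,-1)
4. t=9/2 → B at (9,0); v=(2,1)
5. t=3/2 → R at (12,3/2); v=(-2,1)
6. t=6 → L at (0,15/2); v=(2,1)

Final position: (0,15/2)
Wall sequence: RTLBRL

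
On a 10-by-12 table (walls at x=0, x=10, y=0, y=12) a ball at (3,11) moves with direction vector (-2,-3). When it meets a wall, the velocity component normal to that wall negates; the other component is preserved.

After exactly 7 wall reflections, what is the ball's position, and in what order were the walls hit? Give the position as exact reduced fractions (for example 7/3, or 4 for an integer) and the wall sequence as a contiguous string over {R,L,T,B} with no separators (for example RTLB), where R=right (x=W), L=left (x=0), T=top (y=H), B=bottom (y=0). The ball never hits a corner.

1. t=3/2 → L at (0,13/2); v=(2,-3)
2. t=13/6 → B at (13/3,0); v=(2,3)
3. t=17/6 → R at (10,17/2); v=(-2,3)
4. t=7/6 → T at (23/3,12); v=(-2,-3)
5. t=23/6 → L at (0,1/2); v=(2,-3)
6. t=1/6 → B at (1/3,0); v=(2,3)
7. t=4 → T at (25/3,12); v=(2,-3)

Final position: (25/3,12)
Wall sequence: LBRTLBT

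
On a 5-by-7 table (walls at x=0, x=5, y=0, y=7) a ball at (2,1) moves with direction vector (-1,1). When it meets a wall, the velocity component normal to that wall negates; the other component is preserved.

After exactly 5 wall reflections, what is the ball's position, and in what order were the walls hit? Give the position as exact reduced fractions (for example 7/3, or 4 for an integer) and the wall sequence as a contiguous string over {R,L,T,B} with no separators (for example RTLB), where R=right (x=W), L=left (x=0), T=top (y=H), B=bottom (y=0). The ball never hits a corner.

1. t=2 → L at (0,3); v=(1,1)
2. t=4 → T at (4,7); v=(1,-1)
3. t=1 → R at (5,6); v=(-1,-1)
4. t=5 → L at (0,1); v=(1,-1)
5. t=1 → B at (1,0); v=(1,1)

Final position: (1,0)
Wall sequence: LTRLB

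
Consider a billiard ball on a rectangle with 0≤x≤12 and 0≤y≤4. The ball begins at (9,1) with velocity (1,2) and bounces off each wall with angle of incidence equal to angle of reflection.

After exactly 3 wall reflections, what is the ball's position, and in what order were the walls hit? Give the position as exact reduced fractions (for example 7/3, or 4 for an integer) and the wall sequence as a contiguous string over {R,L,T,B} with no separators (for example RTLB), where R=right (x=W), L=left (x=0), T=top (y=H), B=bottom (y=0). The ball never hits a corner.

1. t=3/2 → T at (21/2,4); v=(1,-2)
2. t=3/2 → R at (12,1); v=(-1,-2)
3. t=1/2 → B at (23/2,0); v=(-1,2)

Final position: (23/2,0)
Wall sequence: TRB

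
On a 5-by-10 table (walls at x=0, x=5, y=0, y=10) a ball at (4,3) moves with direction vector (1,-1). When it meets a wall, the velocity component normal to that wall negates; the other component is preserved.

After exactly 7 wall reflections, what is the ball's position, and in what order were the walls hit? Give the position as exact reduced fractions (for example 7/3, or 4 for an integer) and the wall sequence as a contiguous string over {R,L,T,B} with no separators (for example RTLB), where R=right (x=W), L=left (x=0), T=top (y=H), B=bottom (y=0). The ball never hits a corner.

1. t=1 → R at (5,2); v=(-1,-1)
2. t=2 → B at (3,0); v=(-1,1)
3. t=3 → L at (0,3); v=(1,1)
4. t=5 → R at (5,8); v=(-1,1)
5. t=2 → T at (3,10); v=(-1,-1)
6. t=3 → L at (0,7); v=(1,-1)
7. t=5 → R at (5,2); v=(-1,-1)

Final position: (5,2)
Wall sequence: RBLRTLR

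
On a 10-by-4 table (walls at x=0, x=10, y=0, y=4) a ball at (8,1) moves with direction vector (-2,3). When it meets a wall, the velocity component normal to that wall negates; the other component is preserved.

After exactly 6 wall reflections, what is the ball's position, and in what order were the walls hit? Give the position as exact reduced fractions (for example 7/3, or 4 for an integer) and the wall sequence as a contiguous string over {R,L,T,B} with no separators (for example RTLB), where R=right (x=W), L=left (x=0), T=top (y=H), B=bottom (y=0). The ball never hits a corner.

1. t=1 → T at (6,4); v=(-2,-3)
2. t=4/3 → B at (10/3,0); v=(-2,3)
3. t=4/3 → T at (2/3,4); v=(-2,-3)
4. t=1/3 → L at (0,3); v=(2,-3)
5. t=1 → B at (2,0); v=(2,3)
6. t=4/3 → T at (14/3,4); v=(2,-3)

Final position: (14/3,4)
Wall sequence: TBTLBT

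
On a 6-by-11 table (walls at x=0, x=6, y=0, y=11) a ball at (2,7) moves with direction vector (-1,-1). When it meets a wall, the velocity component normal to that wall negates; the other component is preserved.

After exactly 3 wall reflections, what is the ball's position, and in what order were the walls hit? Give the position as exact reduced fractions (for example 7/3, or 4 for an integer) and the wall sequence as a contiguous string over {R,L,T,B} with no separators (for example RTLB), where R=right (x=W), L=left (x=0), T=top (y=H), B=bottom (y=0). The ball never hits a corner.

Final position: (6,1)
Wall sequence: LBR

1. t=2 → L at (0,5); v=(1,-1)
2. t=5 → B at (5,0); v=(1,1)
3. t=1 → R at (6,1); v=(-1,1)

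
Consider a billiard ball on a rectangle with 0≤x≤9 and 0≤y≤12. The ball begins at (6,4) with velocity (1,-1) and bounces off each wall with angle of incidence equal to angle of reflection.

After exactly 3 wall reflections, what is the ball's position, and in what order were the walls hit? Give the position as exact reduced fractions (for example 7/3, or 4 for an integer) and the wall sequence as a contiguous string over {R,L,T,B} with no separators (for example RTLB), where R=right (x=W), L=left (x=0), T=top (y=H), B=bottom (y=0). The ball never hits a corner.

1. t=3 → R at (9,1); v=(-1,-1)
2. t=1 → B at (8,0); v=(-1,1)
3. t=8 → L at (0,8); v=(1,1)

Final position: (0,8)
Wall sequence: RBL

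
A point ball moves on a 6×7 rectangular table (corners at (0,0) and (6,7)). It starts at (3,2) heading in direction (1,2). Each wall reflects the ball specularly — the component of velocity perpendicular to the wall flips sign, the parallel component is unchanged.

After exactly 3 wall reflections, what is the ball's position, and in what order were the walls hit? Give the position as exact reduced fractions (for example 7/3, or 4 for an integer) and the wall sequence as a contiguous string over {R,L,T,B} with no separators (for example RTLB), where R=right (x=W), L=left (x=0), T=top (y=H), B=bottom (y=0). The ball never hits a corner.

1. t=5/2 → T at (11/2,7); v=(1,-2)
2. t=1/2 → R at (6,6); v=(-1,-2)
3. t=3 → B at (3,0); v=(-1,2)

Final position: (3,0)
Wall sequence: TRB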